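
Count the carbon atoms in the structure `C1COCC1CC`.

6

The symbol for carbon appears 6 times in the SMILES.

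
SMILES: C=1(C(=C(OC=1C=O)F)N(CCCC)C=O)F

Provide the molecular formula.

Heavy atoms from the SMILES: 10 C, 2 F, 1 N, 3 O.
Implicit hydrogens by atom environment:
  4 × C (aromatic): no H
  3 × C: 2 H each → 6
  2 × C: 1 H each → 2
  2 × F: no H
  2 × O: no H
  1 × C: 3 H
  1 × N: no H
  1 × O (aromatic): no H
  Total hydrogens = 11.
Molecular formula: C10H11F2NO3

C10H11F2NO3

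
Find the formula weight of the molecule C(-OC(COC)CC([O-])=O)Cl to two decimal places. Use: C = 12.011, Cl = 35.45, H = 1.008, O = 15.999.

181.59

Molecular formula: C6H10ClO4-.
M = 6×12.011 + 1×35.45 + 10×1.008 + 4×15.999 = 181.59 g/mol.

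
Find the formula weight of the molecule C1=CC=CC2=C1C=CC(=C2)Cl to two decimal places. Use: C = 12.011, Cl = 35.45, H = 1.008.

Molecular formula: C10H7Cl.
M = 10×12.011 + 1×35.45 + 7×1.008 = 162.62 g/mol.

162.62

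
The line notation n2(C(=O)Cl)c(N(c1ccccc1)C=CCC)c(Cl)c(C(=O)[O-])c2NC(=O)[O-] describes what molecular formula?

[C17H13Cl2N3O5]2-

Heavy atoms from the SMILES: 17 C, 2 Cl, 3 N, 5 O.
Implicit hydrogens by atom environment:
  5 × C (aromatic): 1 H each → 5
  5 × C (aromatic): no H
  3 × C: no H
  3 × O: no H
  2 × C: 1 H each → 2
  2 × Cl: no H
  2 × O (charge -1): no H
  1 × C: 3 H
  1 × C: 2 H
  1 × N: 1 H
  1 × N (aromatic): no H
  1 × N: no H
  Total hydrogens = 13.
Net charge -2.
Molecular formula: [C17H13Cl2N3O5]2-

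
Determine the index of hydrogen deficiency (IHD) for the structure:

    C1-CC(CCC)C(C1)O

Molecular formula from the SMILES: C8H16O.
DoU = (2C + 2 + N − H − X)/2 = (2·8 + 2 + 0 − 16 − 0)/2 = 2/2 = 1.
(Structurally: 1 ring(s) + 0 π bond(s) = 1.)

1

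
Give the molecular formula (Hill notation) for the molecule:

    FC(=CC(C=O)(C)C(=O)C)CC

C9H13FO2

Heavy atoms from the SMILES: 9 C, 1 F, 2 O.
Implicit hydrogens by atom environment:
  3 × C: 3 H each → 9
  3 × C: no H
  2 × C: 1 H each → 2
  2 × O: no H
  1 × C: 2 H
  1 × F: no H
  Total hydrogens = 13.
Molecular formula: C9H13FO2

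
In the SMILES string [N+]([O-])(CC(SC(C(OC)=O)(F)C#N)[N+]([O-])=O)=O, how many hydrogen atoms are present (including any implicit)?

Hydrogens are implicit in SMILES; fill each atom to its normal valence:
  4 × O: no H
  3 × C: no H
  2 × N (charge +1): no H
  2 × O (charge -1): no H
  1 × C: 3 H
  1 × C: 2 H
  1 × C: 1 H
  1 × F: no H
  1 × N: no H
  1 × S: no H
  Total hydrogens = 6.

6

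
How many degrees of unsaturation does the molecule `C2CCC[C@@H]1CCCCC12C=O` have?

Molecular formula from the SMILES: C11H18O.
DoU = (2C + 2 + N − H − X)/2 = (2·11 + 2 + 0 − 18 − 0)/2 = 6/2 = 3.
(Structurally: 2 ring(s) + 1 π bond(s) = 3.)

3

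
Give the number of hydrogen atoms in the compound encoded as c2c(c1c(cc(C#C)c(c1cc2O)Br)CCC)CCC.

Hydrogens are implicit in SMILES; fill each atom to its normal valence:
  7 × C (aromatic): no H
  4 × C: 2 H each → 8
  3 × C (aromatic): 1 H each → 3
  2 × C: 3 H each → 6
  1 × Br: no H
  1 × C: 1 H
  1 × C: no H
  1 × O: 1 H
  Total hydrogens = 19.

19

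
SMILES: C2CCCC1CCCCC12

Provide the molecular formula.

Heavy atoms from the SMILES: 10 C.
Implicit hydrogens by atom environment:
  8 × C: 2 H each → 16
  2 × C: 1 H each → 2
  Total hydrogens = 18.
Molecular formula: C10H18

C10H18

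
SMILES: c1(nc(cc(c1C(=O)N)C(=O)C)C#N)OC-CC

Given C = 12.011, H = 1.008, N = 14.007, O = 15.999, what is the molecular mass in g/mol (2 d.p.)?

Molecular formula: C12H13N3O3.
M = 12×12.011 + 13×1.008 + 3×14.007 + 3×15.999 = 247.25 g/mol.

247.25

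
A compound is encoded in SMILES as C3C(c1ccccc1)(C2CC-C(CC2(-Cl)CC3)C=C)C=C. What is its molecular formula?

Heavy atoms from the SMILES: 20 C, 1 Cl.
Implicit hydrogens by atom environment:
  8 × C: 2 H each → 16
  5 × C (aromatic): 1 H each → 5
  4 × C: 1 H each → 4
  2 × C: no H
  1 × C (aromatic): no H
  1 × Cl: no H
  Total hydrogens = 25.
Molecular formula: C20H25Cl

C20H25Cl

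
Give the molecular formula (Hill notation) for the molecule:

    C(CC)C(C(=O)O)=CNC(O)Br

C7H12BrNO3

Heavy atoms from the SMILES: 1 Br, 7 C, 1 N, 3 O.
Implicit hydrogens by atom environment:
  2 × C: 2 H each → 4
  2 × C: 1 H each → 2
  2 × C: no H
  2 × O: 1 H each → 2
  1 × Br: no H
  1 × C: 3 H
  1 × N: 1 H
  1 × O: no H
  Total hydrogens = 12.
Molecular formula: C7H12BrNO3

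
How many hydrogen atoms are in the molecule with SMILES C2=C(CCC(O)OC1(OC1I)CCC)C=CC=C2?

19

Hydrogens are implicit in SMILES; fill each atom to its normal valence:
  5 × C (aromatic): 1 H each → 5
  4 × C: 2 H each → 8
  2 × C: 1 H each → 2
  2 × O: no H
  1 × C: 3 H
  1 × C: no H
  1 × C (aromatic): no H
  1 × I: no H
  1 × O: 1 H
  Total hydrogens = 19.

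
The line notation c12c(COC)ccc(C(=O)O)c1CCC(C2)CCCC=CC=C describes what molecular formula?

Heavy atoms from the SMILES: 20 C, 3 O.
Implicit hydrogens by atom environment:
  8 × C: 2 H each → 16
  4 × C: 1 H each → 4
  4 × C (aromatic): no H
  2 × C (aromatic): 1 H each → 2
  2 × O: no H
  1 × C: 3 H
  1 × C: no H
  1 × O: 1 H
  Total hydrogens = 26.
Molecular formula: C20H26O3

C20H26O3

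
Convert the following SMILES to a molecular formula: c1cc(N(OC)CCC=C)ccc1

C11H15NO

Heavy atoms from the SMILES: 11 C, 1 N, 1 O.
Implicit hydrogens by atom environment:
  5 × C (aromatic): 1 H each → 5
  3 × C: 2 H each → 6
  1 × C: 3 H
  1 × C: 1 H
  1 × C (aromatic): no H
  1 × N: no H
  1 × O: no H
  Total hydrogens = 15.
Molecular formula: C11H15NO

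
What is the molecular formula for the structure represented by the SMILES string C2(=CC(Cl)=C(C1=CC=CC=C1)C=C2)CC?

Heavy atoms from the SMILES: 14 C, 1 Cl.
Implicit hydrogens by atom environment:
  8 × C (aromatic): 1 H each → 8
  4 × C (aromatic): no H
  1 × C: 3 H
  1 × C: 2 H
  1 × Cl: no H
  Total hydrogens = 13.
Molecular formula: C14H13Cl

C14H13Cl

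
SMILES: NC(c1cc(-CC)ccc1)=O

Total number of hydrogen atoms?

11

Hydrogens are implicit in SMILES; fill each atom to its normal valence:
  4 × C (aromatic): 1 H each → 4
  2 × C (aromatic): no H
  1 × C: 3 H
  1 × C: 2 H
  1 × C: no H
  1 × N: 2 H
  1 × O: no H
  Total hydrogens = 11.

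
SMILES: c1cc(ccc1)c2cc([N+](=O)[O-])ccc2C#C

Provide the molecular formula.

Heavy atoms from the SMILES: 14 C, 1 N, 2 O.
Implicit hydrogens by atom environment:
  8 × C (aromatic): 1 H each → 8
  4 × C (aromatic): no H
  1 × C: 1 H
  1 × C: no H
  1 × N (charge +1): no H
  1 × O: no H
  1 × O (charge -1): no H
  Total hydrogens = 9.
Molecular formula: C14H9NO2

C14H9NO2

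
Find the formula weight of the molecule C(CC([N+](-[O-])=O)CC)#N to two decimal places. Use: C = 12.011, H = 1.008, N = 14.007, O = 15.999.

Molecular formula: C5H8N2O2.
M = 5×12.011 + 8×1.008 + 2×14.007 + 2×15.999 = 128.13 g/mol.

128.13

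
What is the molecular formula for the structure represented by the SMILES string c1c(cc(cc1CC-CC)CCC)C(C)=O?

C15H22O

Heavy atoms from the SMILES: 15 C, 1 O.
Implicit hydrogens by atom environment:
  5 × C: 2 H each → 10
  3 × C: 3 H each → 9
  3 × C (aromatic): 1 H each → 3
  3 × C (aromatic): no H
  1 × C: no H
  1 × O: no H
  Total hydrogens = 22.
Molecular formula: C15H22O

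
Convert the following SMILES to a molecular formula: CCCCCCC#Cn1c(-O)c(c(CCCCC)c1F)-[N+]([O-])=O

Heavy atoms from the SMILES: 17 C, 1 F, 2 N, 3 O.
Implicit hydrogens by atom environment:
  9 × C: 2 H each → 18
  4 × C (aromatic): no H
  2 × C: 3 H each → 6
  2 × C: no H
  1 × F: no H
  1 × N (aromatic): no H
  1 × N (charge +1): no H
  1 × O: 1 H
  1 × O: no H
  1 × O (charge -1): no H
  Total hydrogens = 25.
Molecular formula: C17H25FN2O3

C17H25FN2O3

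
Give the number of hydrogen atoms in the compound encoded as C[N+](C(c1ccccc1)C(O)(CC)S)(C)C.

22

Hydrogens are implicit in SMILES; fill each atom to its normal valence:
  5 × C (aromatic): 1 H each → 5
  4 × C: 3 H each → 12
  1 × C: 2 H
  1 × C: 1 H
  1 × C: no H
  1 × C (aromatic): no H
  1 × N (charge +1): no H
  1 × O: 1 H
  1 × S: 1 H
  Total hydrogens = 22.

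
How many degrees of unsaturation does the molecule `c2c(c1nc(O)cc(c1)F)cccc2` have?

Molecular formula from the SMILES: C11H8FNO.
DoU = (2C + 2 + N − H − X)/2 = (2·11 + 2 + 1 − 8 − 1)/2 = 16/2 = 8.
(Structurally: 2 ring(s) + 6 π bond(s) = 8.)

8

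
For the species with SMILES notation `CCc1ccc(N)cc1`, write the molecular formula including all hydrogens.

C8H11N

Heavy atoms from the SMILES: 8 C, 1 N.
Implicit hydrogens by atom environment:
  4 × C (aromatic): 1 H each → 4
  2 × C (aromatic): no H
  1 × C: 3 H
  1 × C: 2 H
  1 × N: 2 H
  Total hydrogens = 11.
Molecular formula: C8H11N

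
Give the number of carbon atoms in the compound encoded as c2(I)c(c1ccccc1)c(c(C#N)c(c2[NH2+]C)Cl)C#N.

The symbol for carbon appears 15 times in the SMILES. Lowercase c denotes aromatic carbon and counts toward C.

15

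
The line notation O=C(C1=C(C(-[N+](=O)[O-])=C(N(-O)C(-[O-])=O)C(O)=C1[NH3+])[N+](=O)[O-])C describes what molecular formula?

Heavy atoms from the SMILES: 9 C, 4 N, 9 O.
Implicit hydrogens by atom environment:
  6 × C (aromatic): no H
  4 × O: no H
  3 × O (charge -1): no H
  2 × C: no H
  2 × N (charge +1): no H
  2 × O: 1 H each → 2
  1 × C: 3 H
  1 × N (charge +1): 3 H
  1 × N: no H
  Total hydrogens = 8.
Molecular formula: C9H8N4O9

C9H8N4O9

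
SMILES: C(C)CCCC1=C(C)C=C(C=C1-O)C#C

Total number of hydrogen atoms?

Hydrogens are implicit in SMILES; fill each atom to its normal valence:
  4 × C: 2 H each → 8
  4 × C (aromatic): no H
  2 × C: 3 H each → 6
  2 × C (aromatic): 1 H each → 2
  1 × C: 1 H
  1 × C: no H
  1 × O: 1 H
  Total hydrogens = 18.

18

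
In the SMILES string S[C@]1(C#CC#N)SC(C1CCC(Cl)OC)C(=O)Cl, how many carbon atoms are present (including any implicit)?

11

The symbol for carbon appears 11 times in the SMILES. (Cl is a single chlorine, not C + l.)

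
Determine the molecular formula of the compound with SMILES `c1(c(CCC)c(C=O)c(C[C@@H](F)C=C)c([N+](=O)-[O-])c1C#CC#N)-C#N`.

C18H14FN3O3

Heavy atoms from the SMILES: 18 C, 1 F, 3 N, 3 O.
Implicit hydrogens by atom environment:
  6 × C (aromatic): no H
  4 × C: 2 H each → 8
  4 × C: no H
  3 × C: 1 H each → 3
  2 × N: no H
  2 × O: no H
  1 × C: 3 H
  1 × F: no H
  1 × N (charge +1): no H
  1 × O (charge -1): no H
  Total hydrogens = 14.
Molecular formula: C18H14FN3O3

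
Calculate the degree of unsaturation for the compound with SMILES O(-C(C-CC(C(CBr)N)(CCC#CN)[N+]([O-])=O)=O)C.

Molecular formula from the SMILES: C11H18BrN3O4.
DoU = (2C + 2 + N − H − X)/2 = (2·11 + 2 + 3 − 18 − 1)/2 = 8/2 = 4.
(Structurally: 0 ring(s) + 4 π bond(s) = 4.)

4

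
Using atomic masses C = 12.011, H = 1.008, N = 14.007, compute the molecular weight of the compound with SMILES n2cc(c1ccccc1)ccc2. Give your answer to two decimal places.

Molecular formula: C11H9N.
M = 11×12.011 + 9×1.008 + 1×14.007 = 155.20 g/mol.

155.20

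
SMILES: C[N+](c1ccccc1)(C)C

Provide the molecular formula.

C9H14N+

Heavy atoms from the SMILES: 9 C, 1 N.
Implicit hydrogens by atom environment:
  5 × C (aromatic): 1 H each → 5
  3 × C: 3 H each → 9
  1 × C (aromatic): no H
  1 × N (charge +1): no H
  Total hydrogens = 14.
Net charge +1.
Molecular formula: C9H14N+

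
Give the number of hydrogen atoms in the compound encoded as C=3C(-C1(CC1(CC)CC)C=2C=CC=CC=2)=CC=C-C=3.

22

Hydrogens are implicit in SMILES; fill each atom to its normal valence:
  10 × C (aromatic): 1 H each → 10
  3 × C: 2 H each → 6
  2 × C: 3 H each → 6
  2 × C: no H
  2 × C (aromatic): no H
  Total hydrogens = 22.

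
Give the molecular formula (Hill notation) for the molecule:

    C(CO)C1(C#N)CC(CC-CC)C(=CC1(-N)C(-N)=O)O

Heavy atoms from the SMILES: 14 C, 3 N, 3 O.
Implicit hydrogens by atom environment:
  6 × C: 2 H each → 12
  5 × C: no H
  2 × C: 1 H each → 2
  2 × N: 2 H each → 4
  2 × O: 1 H each → 2
  1 × C: 3 H
  1 × N: no H
  1 × O: no H
  Total hydrogens = 23.
Molecular formula: C14H23N3O3

C14H23N3O3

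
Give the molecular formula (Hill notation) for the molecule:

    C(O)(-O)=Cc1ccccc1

Heavy atoms from the SMILES: 8 C, 2 O.
Implicit hydrogens by atom environment:
  5 × C (aromatic): 1 H each → 5
  2 × O: 1 H each → 2
  1 × C: 1 H
  1 × C (aromatic): no H
  1 × C: no H
  Total hydrogens = 8.
Molecular formula: C8H8O2

C8H8O2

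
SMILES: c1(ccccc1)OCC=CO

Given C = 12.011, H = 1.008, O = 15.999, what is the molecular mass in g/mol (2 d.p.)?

150.18

Molecular formula: C9H10O2.
M = 9×12.011 + 10×1.008 + 2×15.999 = 150.18 g/mol.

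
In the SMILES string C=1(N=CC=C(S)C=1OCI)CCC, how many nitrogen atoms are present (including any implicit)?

1

The symbol for nitrogen appears 1 time in the SMILES.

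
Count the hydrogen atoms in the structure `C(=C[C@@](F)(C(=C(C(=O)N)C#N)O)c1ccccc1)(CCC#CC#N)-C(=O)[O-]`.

Hydrogens are implicit in SMILES; fill each atom to its normal valence:
  10 × C: no H
  5 × C (aromatic): 1 H each → 5
  2 × C: 2 H each → 4
  2 × N: no H
  2 × O: no H
  1 × C: 1 H
  1 × C (aromatic): no H
  1 × F: no H
  1 × N: 2 H
  1 × O: 1 H
  1 × O (charge -1): no H
  Total hydrogens = 13.

13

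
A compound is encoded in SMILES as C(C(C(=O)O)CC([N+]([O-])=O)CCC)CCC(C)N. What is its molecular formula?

C12H24N2O4

Heavy atoms from the SMILES: 12 C, 2 N, 4 O.
Implicit hydrogens by atom environment:
  6 × C: 2 H each → 12
  3 × C: 1 H each → 3
  2 × C: 3 H each → 6
  2 × O: no H
  1 × C: no H
  1 × N: 2 H
  1 × N (charge +1): no H
  1 × O: 1 H
  1 × O (charge -1): no H
  Total hydrogens = 24.
Molecular formula: C12H24N2O4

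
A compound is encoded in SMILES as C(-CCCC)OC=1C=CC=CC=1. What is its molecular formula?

Heavy atoms from the SMILES: 11 C, 1 O.
Implicit hydrogens by atom environment:
  5 × C (aromatic): 1 H each → 5
  4 × C: 2 H each → 8
  1 × C: 3 H
  1 × C (aromatic): no H
  1 × O: no H
  Total hydrogens = 16.
Molecular formula: C11H16O

C11H16O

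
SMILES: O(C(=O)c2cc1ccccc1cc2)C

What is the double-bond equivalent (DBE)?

8

Molecular formula from the SMILES: C12H10O2.
DoU = (2C + 2 + N − H − X)/2 = (2·12 + 2 + 0 − 10 − 0)/2 = 16/2 = 8.
(Structurally: 2 ring(s) + 6 π bond(s) = 8.)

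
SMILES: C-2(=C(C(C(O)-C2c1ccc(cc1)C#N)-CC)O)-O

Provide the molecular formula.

C14H15NO3

Heavy atoms from the SMILES: 14 C, 1 N, 3 O.
Implicit hydrogens by atom environment:
  4 × C (aromatic): 1 H each → 4
  3 × C: 1 H each → 3
  3 × C: no H
  3 × O: 1 H each → 3
  2 × C (aromatic): no H
  1 × C: 3 H
  1 × C: 2 H
  1 × N: no H
  Total hydrogens = 15.
Molecular formula: C14H15NO3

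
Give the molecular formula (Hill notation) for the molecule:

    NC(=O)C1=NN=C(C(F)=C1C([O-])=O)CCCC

Heavy atoms from the SMILES: 10 C, 1 F, 3 N, 3 O.
Implicit hydrogens by atom environment:
  4 × C (aromatic): no H
  3 × C: 2 H each → 6
  2 × C: no H
  2 × N (aromatic): no H
  2 × O: no H
  1 × C: 3 H
  1 × F: no H
  1 × N: 2 H
  1 × O (charge -1): no H
  Total hydrogens = 11.
Net charge -1.
Molecular formula: C10H11FN3O3-

C10H11FN3O3-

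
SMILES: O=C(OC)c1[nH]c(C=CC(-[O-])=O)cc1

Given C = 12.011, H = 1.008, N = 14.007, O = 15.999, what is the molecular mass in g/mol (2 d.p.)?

Molecular formula: C9H8NO4-.
M = 9×12.011 + 8×1.008 + 1×14.007 + 4×15.999 = 194.17 g/mol.

194.17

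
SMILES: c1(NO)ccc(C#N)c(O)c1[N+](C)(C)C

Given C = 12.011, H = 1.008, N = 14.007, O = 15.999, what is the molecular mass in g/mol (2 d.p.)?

208.24

Molecular formula: C10H14N3O2+.
M = 10×12.011 + 14×1.008 + 3×14.007 + 2×15.999 = 208.24 g/mol.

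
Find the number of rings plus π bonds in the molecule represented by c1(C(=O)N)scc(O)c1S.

Molecular formula from the SMILES: C5H5NO2S2.
DoU = (2C + 2 + N − H − X)/2 = (2·5 + 2 + 1 − 5 − 0)/2 = 8/2 = 4.
(Structurally: 1 ring(s) + 3 π bond(s) = 4.)

4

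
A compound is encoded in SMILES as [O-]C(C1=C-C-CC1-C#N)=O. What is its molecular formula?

Heavy atoms from the SMILES: 7 C, 1 N, 2 O.
Implicit hydrogens by atom environment:
  3 × C: no H
  2 × C: 2 H each → 4
  2 × C: 1 H each → 2
  1 × N: no H
  1 × O: no H
  1 × O (charge -1): no H
  Total hydrogens = 6.
Net charge -1.
Molecular formula: C7H6NO2-

C7H6NO2-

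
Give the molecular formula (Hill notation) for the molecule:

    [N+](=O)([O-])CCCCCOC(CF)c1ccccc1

Heavy atoms from the SMILES: 13 C, 1 F, 1 N, 3 O.
Implicit hydrogens by atom environment:
  6 × C: 2 H each → 12
  5 × C (aromatic): 1 H each → 5
  2 × O: no H
  1 × C: 1 H
  1 × C (aromatic): no H
  1 × F: no H
  1 × N (charge +1): no H
  1 × O (charge -1): no H
  Total hydrogens = 18.
Molecular formula: C13H18FNO3

C13H18FNO3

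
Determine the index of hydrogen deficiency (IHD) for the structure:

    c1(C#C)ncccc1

Molecular formula from the SMILES: C7H5N.
DoU = (2C + 2 + N − H − X)/2 = (2·7 + 2 + 1 − 5 − 0)/2 = 12/2 = 6.
(Structurally: 1 ring(s) + 5 π bond(s) = 6.)

6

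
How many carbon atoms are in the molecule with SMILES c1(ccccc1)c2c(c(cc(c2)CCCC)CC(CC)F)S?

20

The symbol for carbon appears 20 times in the SMILES. Lowercase c denotes aromatic carbon and counts toward C.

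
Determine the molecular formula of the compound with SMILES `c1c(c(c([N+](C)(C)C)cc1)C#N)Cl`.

C10H12ClN2+

Heavy atoms from the SMILES: 10 C, 1 Cl, 2 N.
Implicit hydrogens by atom environment:
  3 × C: 3 H each → 9
  3 × C (aromatic): 1 H each → 3
  3 × C (aromatic): no H
  1 × C: no H
  1 × Cl: no H
  1 × N: no H
  1 × N (charge +1): no H
  Total hydrogens = 12.
Net charge +1.
Molecular formula: C10H12ClN2+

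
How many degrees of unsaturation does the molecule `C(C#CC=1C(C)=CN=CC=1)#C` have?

8

Molecular formula from the SMILES: C10H7N.
DoU = (2C + 2 + N − H − X)/2 = (2·10 + 2 + 1 − 7 − 0)/2 = 16/2 = 8.
(Structurally: 1 ring(s) + 7 π bond(s) = 8.)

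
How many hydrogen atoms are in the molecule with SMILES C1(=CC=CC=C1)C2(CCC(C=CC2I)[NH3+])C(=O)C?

Hydrogens are implicit in SMILES; fill each atom to its normal valence:
  5 × C (aromatic): 1 H each → 5
  4 × C: 1 H each → 4
  2 × C: 2 H each → 4
  2 × C: no H
  1 × C: 3 H
  1 × C (aromatic): no H
  1 × I: no H
  1 × N (charge +1): 3 H
  1 × O: no H
  Total hydrogens = 19.

19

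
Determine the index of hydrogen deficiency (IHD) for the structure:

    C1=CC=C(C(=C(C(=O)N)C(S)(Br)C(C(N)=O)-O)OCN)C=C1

7

Molecular formula from the SMILES: C13H16BrN3O4S.
DoU = (2C + 2 + N − H − X)/2 = (2·13 + 2 + 3 − 16 − 1)/2 = 14/2 = 7.
(Structurally: 1 ring(s) + 6 π bond(s) = 7.)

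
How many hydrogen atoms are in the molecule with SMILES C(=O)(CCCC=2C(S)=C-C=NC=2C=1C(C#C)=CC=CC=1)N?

Hydrogens are implicit in SMILES; fill each atom to its normal valence:
  6 × C (aromatic): 1 H each → 6
  5 × C (aromatic): no H
  3 × C: 2 H each → 6
  2 × C: no H
  1 × C: 1 H
  1 × N: 2 H
  1 × N (aromatic): no H
  1 × O: no H
  1 × S: 1 H
  Total hydrogens = 16.

16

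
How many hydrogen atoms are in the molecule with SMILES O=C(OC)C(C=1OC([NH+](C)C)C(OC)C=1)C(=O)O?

Hydrogens are implicit in SMILES; fill each atom to its normal valence:
  5 × O: no H
  4 × C: 3 H each → 12
  4 × C: 1 H each → 4
  3 × C: no H
  1 × N (charge +1): 1 H
  1 × O: 1 H
  Total hydrogens = 18.

18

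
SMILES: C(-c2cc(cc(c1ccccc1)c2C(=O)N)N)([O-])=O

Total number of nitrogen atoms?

2

The symbol for nitrogen appears 2 times in the SMILES.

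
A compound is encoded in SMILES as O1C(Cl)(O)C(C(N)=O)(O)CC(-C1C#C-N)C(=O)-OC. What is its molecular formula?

C10H13ClN2O6

Heavy atoms from the SMILES: 10 C, 1 Cl, 2 N, 6 O.
Implicit hydrogens by atom environment:
  6 × C: no H
  4 × O: no H
  2 × C: 1 H each → 2
  2 × N: 2 H each → 4
  2 × O: 1 H each → 2
  1 × C: 3 H
  1 × C: 2 H
  1 × Cl: no H
  Total hydrogens = 13.
Molecular formula: C10H13ClN2O6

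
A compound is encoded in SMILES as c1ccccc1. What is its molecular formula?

Heavy atoms from the SMILES: 6 C.
Implicit hydrogens by atom environment:
  6 × C (aromatic): 1 H each → 6
  Total hydrogens = 6.
Molecular formula: C6H6

C6H6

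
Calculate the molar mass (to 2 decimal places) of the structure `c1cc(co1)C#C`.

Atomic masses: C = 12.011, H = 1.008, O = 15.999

Molecular formula: C6H4O.
M = 6×12.011 + 4×1.008 + 1×15.999 = 92.10 g/mol.

92.10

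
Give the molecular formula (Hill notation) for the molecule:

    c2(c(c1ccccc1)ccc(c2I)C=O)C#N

C14H8INO

Heavy atoms from the SMILES: 14 C, 1 I, 1 N, 1 O.
Implicit hydrogens by atom environment:
  7 × C (aromatic): 1 H each → 7
  5 × C (aromatic): no H
  1 × C: 1 H
  1 × C: no H
  1 × I: no H
  1 × N: no H
  1 × O: no H
  Total hydrogens = 8.
Molecular formula: C14H8INO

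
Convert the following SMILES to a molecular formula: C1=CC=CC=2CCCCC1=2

Heavy atoms from the SMILES: 10 C.
Implicit hydrogens by atom environment:
  4 × C: 2 H each → 8
  4 × C (aromatic): 1 H each → 4
  2 × C (aromatic): no H
  Total hydrogens = 12.
Molecular formula: C10H12

C10H12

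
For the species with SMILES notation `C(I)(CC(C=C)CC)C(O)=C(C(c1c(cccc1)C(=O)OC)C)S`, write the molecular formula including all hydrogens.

Heavy atoms from the SMILES: 19 C, 1 I, 3 O, 1 S.
Implicit hydrogens by atom environment:
  4 × C: 1 H each → 4
  4 × C (aromatic): 1 H each → 4
  3 × C: 3 H each → 9
  3 × C: 2 H each → 6
  3 × C: no H
  2 × C (aromatic): no H
  2 × O: no H
  1 × I: no H
  1 × O: 1 H
  1 × S: 1 H
  Total hydrogens = 25.
Molecular formula: C19H25IO3S

C19H25IO3S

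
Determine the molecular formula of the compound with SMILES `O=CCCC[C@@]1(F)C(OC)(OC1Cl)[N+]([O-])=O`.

C8H11ClFNO5

Heavy atoms from the SMILES: 8 C, 1 Cl, 1 F, 1 N, 5 O.
Implicit hydrogens by atom environment:
  4 × O: no H
  3 × C: 2 H each → 6
  2 × C: 1 H each → 2
  2 × C: no H
  1 × C: 3 H
  1 × Cl: no H
  1 × F: no H
  1 × N (charge +1): no H
  1 × O (charge -1): no H
  Total hydrogens = 11.
Molecular formula: C8H11ClFNO5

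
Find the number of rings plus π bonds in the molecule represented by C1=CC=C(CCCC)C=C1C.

Molecular formula from the SMILES: C11H16.
DoU = (2C + 2 + N − H − X)/2 = (2·11 + 2 + 0 − 16 − 0)/2 = 8/2 = 4.
(Structurally: 1 ring(s) + 3 π bond(s) = 4.)

4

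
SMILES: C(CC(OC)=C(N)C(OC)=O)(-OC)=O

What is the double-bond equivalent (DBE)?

3

Molecular formula from the SMILES: C8H13NO5.
DoU = (2C + 2 + N − H − X)/2 = (2·8 + 2 + 1 − 13 − 0)/2 = 6/2 = 3.
(Structurally: 0 ring(s) + 3 π bond(s) = 3.)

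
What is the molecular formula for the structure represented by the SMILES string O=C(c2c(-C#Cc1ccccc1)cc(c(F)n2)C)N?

C15H11FN2O

Heavy atoms from the SMILES: 15 C, 1 F, 2 N, 1 O.
Implicit hydrogens by atom environment:
  6 × C (aromatic): 1 H each → 6
  5 × C (aromatic): no H
  3 × C: no H
  1 × C: 3 H
  1 × F: no H
  1 × N: 2 H
  1 × N (aromatic): no H
  1 × O: no H
  Total hydrogens = 11.
Molecular formula: C15H11FN2O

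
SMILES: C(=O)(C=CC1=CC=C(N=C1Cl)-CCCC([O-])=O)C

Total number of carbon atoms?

The symbol for carbon appears 13 times in the SMILES. (Cl is a single chlorine, not C + l.)

13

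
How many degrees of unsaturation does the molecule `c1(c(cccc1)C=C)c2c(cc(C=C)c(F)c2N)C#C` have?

12

Molecular formula from the SMILES: C18H14FN.
DoU = (2C + 2 + N − H − X)/2 = (2·18 + 2 + 1 − 14 − 1)/2 = 24/2 = 12.
(Structurally: 2 ring(s) + 10 π bond(s) = 12.)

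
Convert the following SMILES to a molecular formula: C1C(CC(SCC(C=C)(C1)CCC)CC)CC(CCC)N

C19H37NS

Heavy atoms from the SMILES: 19 C, 1 N, 1 S.
Implicit hydrogens by atom environment:
  11 × C: 2 H each → 22
  4 × C: 1 H each → 4
  3 × C: 3 H each → 9
  1 × C: no H
  1 × N: 2 H
  1 × S: no H
  Total hydrogens = 37.
Molecular formula: C19H37NS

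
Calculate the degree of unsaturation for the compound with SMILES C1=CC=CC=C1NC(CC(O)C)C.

4

Molecular formula from the SMILES: C11H17NO.
DoU = (2C + 2 + N − H − X)/2 = (2·11 + 2 + 1 − 17 − 0)/2 = 8/2 = 4.
(Structurally: 1 ring(s) + 3 π bond(s) = 4.)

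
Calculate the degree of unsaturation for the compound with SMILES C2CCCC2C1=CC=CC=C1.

5

Molecular formula from the SMILES: C11H14.
DoU = (2C + 2 + N − H − X)/2 = (2·11 + 2 + 0 − 14 − 0)/2 = 10/2 = 5.
(Structurally: 2 ring(s) + 3 π bond(s) = 5.)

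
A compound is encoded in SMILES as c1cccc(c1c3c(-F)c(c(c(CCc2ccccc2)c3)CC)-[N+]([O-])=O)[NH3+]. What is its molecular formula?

C22H22FN2O2+

Heavy atoms from the SMILES: 22 C, 1 F, 2 N, 2 O.
Implicit hydrogens by atom environment:
  10 × C (aromatic): 1 H each → 10
  8 × C (aromatic): no H
  3 × C: 2 H each → 6
  1 × C: 3 H
  1 × F: no H
  1 × N (charge +1): 3 H
  1 × N (charge +1): no H
  1 × O: no H
  1 × O (charge -1): no H
  Total hydrogens = 22.
Net charge +1.
Molecular formula: C22H22FN2O2+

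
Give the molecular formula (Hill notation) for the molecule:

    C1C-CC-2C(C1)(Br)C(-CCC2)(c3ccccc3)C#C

C18H21Br

Heavy atoms from the SMILES: 1 Br, 18 C.
Implicit hydrogens by atom environment:
  7 × C: 2 H each → 14
  5 × C (aromatic): 1 H each → 5
  3 × C: no H
  2 × C: 1 H each → 2
  1 × Br: no H
  1 × C (aromatic): no H
  Total hydrogens = 21.
Molecular formula: C18H21Br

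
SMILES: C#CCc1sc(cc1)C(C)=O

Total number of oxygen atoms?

1

The symbol for oxygen appears 1 time in the SMILES.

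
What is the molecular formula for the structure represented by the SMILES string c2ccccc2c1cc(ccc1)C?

C13H12

Heavy atoms from the SMILES: 13 C.
Implicit hydrogens by atom environment:
  9 × C (aromatic): 1 H each → 9
  3 × C (aromatic): no H
  1 × C: 3 H
  Total hydrogens = 12.
Molecular formula: C13H12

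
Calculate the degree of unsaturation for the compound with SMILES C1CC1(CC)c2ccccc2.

Molecular formula from the SMILES: C11H14.
DoU = (2C + 2 + N − H − X)/2 = (2·11 + 2 + 0 − 14 − 0)/2 = 10/2 = 5.
(Structurally: 2 ring(s) + 3 π bond(s) = 5.)

5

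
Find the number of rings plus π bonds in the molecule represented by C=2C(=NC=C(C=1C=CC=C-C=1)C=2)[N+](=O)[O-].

Molecular formula from the SMILES: C11H8N2O2.
DoU = (2C + 2 + N − H − X)/2 = (2·11 + 2 + 2 − 8 − 0)/2 = 18/2 = 9.
(Structurally: 2 ring(s) + 7 π bond(s) = 9.)

9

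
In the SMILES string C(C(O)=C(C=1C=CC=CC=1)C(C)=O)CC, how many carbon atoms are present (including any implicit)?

The symbol for carbon appears 13 times in the SMILES.

13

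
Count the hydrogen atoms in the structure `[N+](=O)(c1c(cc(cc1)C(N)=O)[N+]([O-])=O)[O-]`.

5

Hydrogens are implicit in SMILES; fill each atom to its normal valence:
  3 × C (aromatic): 1 H each → 3
  3 × C (aromatic): no H
  3 × O: no H
  2 × N (charge +1): no H
  2 × O (charge -1): no H
  1 × C: no H
  1 × N: 2 H
  Total hydrogens = 5.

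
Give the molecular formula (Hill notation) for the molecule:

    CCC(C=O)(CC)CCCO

C9H18O2

Heavy atoms from the SMILES: 9 C, 2 O.
Implicit hydrogens by atom environment:
  5 × C: 2 H each → 10
  2 × C: 3 H each → 6
  1 × C: 1 H
  1 × C: no H
  1 × O: 1 H
  1 × O: no H
  Total hydrogens = 18.
Molecular formula: C9H18O2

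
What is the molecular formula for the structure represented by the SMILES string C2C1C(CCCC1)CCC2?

C10H18

Heavy atoms from the SMILES: 10 C.
Implicit hydrogens by atom environment:
  8 × C: 2 H each → 16
  2 × C: 1 H each → 2
  Total hydrogens = 18.
Molecular formula: C10H18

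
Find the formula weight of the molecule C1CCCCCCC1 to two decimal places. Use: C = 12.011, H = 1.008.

Molecular formula: C8H16.
M = 8×12.011 + 16×1.008 = 112.22 g/mol.

112.22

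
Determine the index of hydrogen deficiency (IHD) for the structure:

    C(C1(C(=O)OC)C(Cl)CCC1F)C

Molecular formula from the SMILES: C9H14ClFO2.
DoU = (2C + 2 + N − H − X)/2 = (2·9 + 2 + 0 − 14 − 2)/2 = 4/2 = 2.
(Structurally: 1 ring(s) + 1 π bond(s) = 2.)

2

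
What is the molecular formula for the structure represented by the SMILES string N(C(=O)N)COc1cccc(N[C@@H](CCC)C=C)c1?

C14H21N3O2

Heavy atoms from the SMILES: 14 C, 3 N, 2 O.
Implicit hydrogens by atom environment:
  4 × C: 2 H each → 8
  4 × C (aromatic): 1 H each → 4
  2 × C: 1 H each → 2
  2 × C (aromatic): no H
  2 × N: 1 H each → 2
  2 × O: no H
  1 × C: 3 H
  1 × C: no H
  1 × N: 2 H
  Total hydrogens = 21.
Molecular formula: C14H21N3O2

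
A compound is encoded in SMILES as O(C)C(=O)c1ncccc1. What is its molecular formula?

C7H7NO2

Heavy atoms from the SMILES: 7 C, 1 N, 2 O.
Implicit hydrogens by atom environment:
  4 × C (aromatic): 1 H each → 4
  2 × O: no H
  1 × C: 3 H
  1 × C (aromatic): no H
  1 × C: no H
  1 × N (aromatic): no H
  Total hydrogens = 7.
Molecular formula: C7H7NO2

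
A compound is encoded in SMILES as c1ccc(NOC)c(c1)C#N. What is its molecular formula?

C8H8N2O

Heavy atoms from the SMILES: 8 C, 2 N, 1 O.
Implicit hydrogens by atom environment:
  4 × C (aromatic): 1 H each → 4
  2 × C (aromatic): no H
  1 × C: 3 H
  1 × C: no H
  1 × N: 1 H
  1 × N: no H
  1 × O: no H
  Total hydrogens = 8.
Molecular formula: C8H8N2O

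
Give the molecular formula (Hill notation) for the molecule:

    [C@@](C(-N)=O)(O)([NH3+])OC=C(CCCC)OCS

Heavy atoms from the SMILES: 9 C, 2 N, 4 O, 1 S.
Implicit hydrogens by atom environment:
  4 × C: 2 H each → 8
  3 × C: no H
  3 × O: no H
  1 × C: 3 H
  1 × C: 1 H
  1 × N (charge +1): 3 H
  1 × N: 2 H
  1 × O: 1 H
  1 × S: 1 H
  Total hydrogens = 19.
Net charge +1.
Molecular formula: C9H19N2O4S+

C9H19N2O4S+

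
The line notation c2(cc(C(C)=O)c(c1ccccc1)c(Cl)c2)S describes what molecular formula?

Heavy atoms from the SMILES: 14 C, 1 Cl, 1 O, 1 S.
Implicit hydrogens by atom environment:
  7 × C (aromatic): 1 H each → 7
  5 × C (aromatic): no H
  1 × C: 3 H
  1 × C: no H
  1 × Cl: no H
  1 × O: no H
  1 × S: 1 H
  Total hydrogens = 11.
Molecular formula: C14H11ClOS

C14H11ClOS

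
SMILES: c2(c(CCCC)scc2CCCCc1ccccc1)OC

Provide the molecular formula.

C19H26OS

Heavy atoms from the SMILES: 19 C, 1 O, 1 S.
Implicit hydrogens by atom environment:
  7 × C: 2 H each → 14
  6 × C (aromatic): 1 H each → 6
  4 × C (aromatic): no H
  2 × C: 3 H each → 6
  1 × O: no H
  1 × S (aromatic): no H
  Total hydrogens = 26.
Molecular formula: C19H26OS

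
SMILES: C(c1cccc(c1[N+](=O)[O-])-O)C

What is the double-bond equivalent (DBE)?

Molecular formula from the SMILES: C8H9NO3.
DoU = (2C + 2 + N − H − X)/2 = (2·8 + 2 + 1 − 9 − 0)/2 = 10/2 = 5.
(Structurally: 1 ring(s) + 4 π bond(s) = 5.)

5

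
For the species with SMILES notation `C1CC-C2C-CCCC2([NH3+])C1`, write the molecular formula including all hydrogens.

Heavy atoms from the SMILES: 10 C, 1 N.
Implicit hydrogens by atom environment:
  8 × C: 2 H each → 16
  1 × C: 1 H
  1 × C: no H
  1 × N (charge +1): 3 H
  Total hydrogens = 20.
Net charge +1.
Molecular formula: C10H20N+

C10H20N+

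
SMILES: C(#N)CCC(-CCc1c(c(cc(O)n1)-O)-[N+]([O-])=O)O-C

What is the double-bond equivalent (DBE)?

Molecular formula from the SMILES: C12H15N3O5.
DoU = (2C + 2 + N − H − X)/2 = (2·12 + 2 + 3 − 15 − 0)/2 = 14/2 = 7.
(Structurally: 1 ring(s) + 6 π bond(s) = 7.)

7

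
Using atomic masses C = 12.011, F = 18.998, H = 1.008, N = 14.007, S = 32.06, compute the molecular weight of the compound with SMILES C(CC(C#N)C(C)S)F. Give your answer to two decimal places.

147.21

Molecular formula: C6H10FNS.
M = 6×12.011 + 1×18.998 + 10×1.008 + 1×14.007 + 1×32.06 = 147.21 g/mol.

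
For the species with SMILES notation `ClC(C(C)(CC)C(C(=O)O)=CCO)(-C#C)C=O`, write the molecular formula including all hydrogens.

Heavy atoms from the SMILES: 12 C, 1 Cl, 4 O.
Implicit hydrogens by atom environment:
  5 × C: no H
  3 × C: 1 H each → 3
  2 × C: 3 H each → 6
  2 × C: 2 H each → 4
  2 × O: 1 H each → 2
  2 × O: no H
  1 × Cl: no H
  Total hydrogens = 15.
Molecular formula: C12H15ClO4

C12H15ClO4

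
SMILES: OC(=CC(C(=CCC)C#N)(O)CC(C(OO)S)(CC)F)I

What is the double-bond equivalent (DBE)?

Molecular formula from the SMILES: C13H19FINO4S.
DoU = (2C + 2 + N − H − X)/2 = (2·13 + 2 + 1 − 19 − 2)/2 = 8/2 = 4.
(Structurally: 0 ring(s) + 4 π bond(s) = 4.)

4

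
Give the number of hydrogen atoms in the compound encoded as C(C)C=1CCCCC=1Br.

13

Hydrogens are implicit in SMILES; fill each atom to its normal valence:
  5 × C: 2 H each → 10
  2 × C: no H
  1 × Br: no H
  1 × C: 3 H
  Total hydrogens = 13.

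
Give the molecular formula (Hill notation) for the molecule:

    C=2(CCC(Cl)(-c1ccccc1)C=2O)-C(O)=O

C12H11ClO3

Heavy atoms from the SMILES: 12 C, 1 Cl, 3 O.
Implicit hydrogens by atom environment:
  5 × C (aromatic): 1 H each → 5
  4 × C: no H
  2 × C: 2 H each → 4
  2 × O: 1 H each → 2
  1 × C (aromatic): no H
  1 × Cl: no H
  1 × O: no H
  Total hydrogens = 11.
Molecular formula: C12H11ClO3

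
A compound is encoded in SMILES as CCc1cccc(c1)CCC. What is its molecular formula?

Heavy atoms from the SMILES: 11 C.
Implicit hydrogens by atom environment:
  4 × C (aromatic): 1 H each → 4
  3 × C: 2 H each → 6
  2 × C: 3 H each → 6
  2 × C (aromatic): no H
  Total hydrogens = 16.
Molecular formula: C11H16

C11H16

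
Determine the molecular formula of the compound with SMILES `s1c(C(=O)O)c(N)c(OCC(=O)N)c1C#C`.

Heavy atoms from the SMILES: 9 C, 2 N, 4 O, 1 S.
Implicit hydrogens by atom environment:
  4 × C (aromatic): no H
  3 × C: no H
  3 × O: no H
  2 × N: 2 H each → 4
  1 × C: 2 H
  1 × C: 1 H
  1 × O: 1 H
  1 × S (aromatic): no H
  Total hydrogens = 8.
Molecular formula: C9H8N2O4S

C9H8N2O4S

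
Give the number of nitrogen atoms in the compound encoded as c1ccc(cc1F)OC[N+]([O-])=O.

1

The symbol for nitrogen appears 1 time in the SMILES.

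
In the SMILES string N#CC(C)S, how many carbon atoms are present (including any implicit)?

The symbol for carbon appears 3 times in the SMILES.

3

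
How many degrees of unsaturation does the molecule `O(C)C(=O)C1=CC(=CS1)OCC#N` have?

6

Molecular formula from the SMILES: C8H7NO3S.
DoU = (2C + 2 + N − H − X)/2 = (2·8 + 2 + 1 − 7 − 0)/2 = 12/2 = 6.
(Structurally: 1 ring(s) + 5 π bond(s) = 6.)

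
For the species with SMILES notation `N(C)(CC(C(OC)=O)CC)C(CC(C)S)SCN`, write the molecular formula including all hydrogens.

C12H26N2O2S2

Heavy atoms from the SMILES: 12 C, 2 N, 2 O, 2 S.
Implicit hydrogens by atom environment:
  4 × C: 3 H each → 12
  4 × C: 2 H each → 8
  3 × C: 1 H each → 3
  2 × O: no H
  1 × C: no H
  1 × N: 2 H
  1 × N: no H
  1 × S: 1 H
  1 × S: no H
  Total hydrogens = 26.
Molecular formula: C12H26N2O2S2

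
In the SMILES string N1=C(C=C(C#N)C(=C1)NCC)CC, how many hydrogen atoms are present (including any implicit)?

13

Hydrogens are implicit in SMILES; fill each atom to its normal valence:
  3 × C (aromatic): no H
  2 × C: 3 H each → 6
  2 × C: 2 H each → 4
  2 × C (aromatic): 1 H each → 2
  1 × C: no H
  1 × N: 1 H
  1 × N (aromatic): no H
  1 × N: no H
  Total hydrogens = 13.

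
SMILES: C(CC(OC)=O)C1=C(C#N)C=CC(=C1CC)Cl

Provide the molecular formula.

C13H14ClNO2

Heavy atoms from the SMILES: 13 C, 1 Cl, 1 N, 2 O.
Implicit hydrogens by atom environment:
  4 × C (aromatic): no H
  3 × C: 2 H each → 6
  2 × C: 3 H each → 6
  2 × C (aromatic): 1 H each → 2
  2 × C: no H
  2 × O: no H
  1 × Cl: no H
  1 × N: no H
  Total hydrogens = 14.
Molecular formula: C13H14ClNO2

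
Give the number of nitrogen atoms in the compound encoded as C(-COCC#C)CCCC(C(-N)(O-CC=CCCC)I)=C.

1

The symbol for nitrogen appears 1 time in the SMILES.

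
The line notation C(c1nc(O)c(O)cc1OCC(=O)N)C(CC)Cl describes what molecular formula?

C11H15ClN2O4

Heavy atoms from the SMILES: 11 C, 1 Cl, 2 N, 4 O.
Implicit hydrogens by atom environment:
  4 × C (aromatic): no H
  3 × C: 2 H each → 6
  2 × O: 1 H each → 2
  2 × O: no H
  1 × C: 3 H
  1 × C (aromatic): 1 H
  1 × C: 1 H
  1 × C: no H
  1 × Cl: no H
  1 × N: 2 H
  1 × N (aromatic): no H
  Total hydrogens = 15.
Molecular formula: C11H15ClN2O4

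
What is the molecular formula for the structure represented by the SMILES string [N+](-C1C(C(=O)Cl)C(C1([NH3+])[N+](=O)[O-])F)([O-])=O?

C5H6ClFN3O5+

Heavy atoms from the SMILES: 5 C, 1 Cl, 1 F, 3 N, 5 O.
Implicit hydrogens by atom environment:
  3 × C: 1 H each → 3
  3 × O: no H
  2 × C: no H
  2 × N (charge +1): no H
  2 × O (charge -1): no H
  1 × Cl: no H
  1 × F: no H
  1 × N (charge +1): 3 H
  Total hydrogens = 6.
Net charge +1.
Molecular formula: C5H6ClFN3O5+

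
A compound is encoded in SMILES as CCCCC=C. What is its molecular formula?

Heavy atoms from the SMILES: 6 C.
Implicit hydrogens by atom environment:
  4 × C: 2 H each → 8
  1 × C: 3 H
  1 × C: 1 H
  Total hydrogens = 12.
Molecular formula: C6H12

C6H12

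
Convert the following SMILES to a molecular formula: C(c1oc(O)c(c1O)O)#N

Heavy atoms from the SMILES: 5 C, 1 N, 4 O.
Implicit hydrogens by atom environment:
  4 × C (aromatic): no H
  3 × O: 1 H each → 3
  1 × C: no H
  1 × N: no H
  1 × O (aromatic): no H
  Total hydrogens = 3.
Molecular formula: C5H3NO4

C5H3NO4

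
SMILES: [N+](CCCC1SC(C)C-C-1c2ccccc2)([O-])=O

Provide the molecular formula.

Heavy atoms from the SMILES: 14 C, 1 N, 2 O, 1 S.
Implicit hydrogens by atom environment:
  5 × C (aromatic): 1 H each → 5
  4 × C: 2 H each → 8
  3 × C: 1 H each → 3
  1 × C: 3 H
  1 × C (aromatic): no H
  1 × N (charge +1): no H
  1 × O: no H
  1 × O (charge -1): no H
  1 × S: no H
  Total hydrogens = 19.
Molecular formula: C14H19NO2S

C14H19NO2S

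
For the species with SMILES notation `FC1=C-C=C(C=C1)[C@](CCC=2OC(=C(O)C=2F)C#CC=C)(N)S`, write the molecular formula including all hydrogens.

Heavy atoms from the SMILES: 17 C, 2 F, 1 N, 2 O, 1 S.
Implicit hydrogens by atom environment:
  6 × C (aromatic): no H
  4 × C (aromatic): 1 H each → 4
  3 × C: 2 H each → 6
  3 × C: no H
  2 × F: no H
  1 × C: 1 H
  1 × N: 2 H
  1 × O: 1 H
  1 × O (aromatic): no H
  1 × S: 1 H
  Total hydrogens = 15.
Molecular formula: C17H15F2NO2S

C17H15F2NO2S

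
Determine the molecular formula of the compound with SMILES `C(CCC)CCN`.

C6H15N

Heavy atoms from the SMILES: 6 C, 1 N.
Implicit hydrogens by atom environment:
  5 × C: 2 H each → 10
  1 × C: 3 H
  1 × N: 2 H
  Total hydrogens = 15.
Molecular formula: C6H15N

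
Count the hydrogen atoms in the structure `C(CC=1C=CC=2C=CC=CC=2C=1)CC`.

Hydrogens are implicit in SMILES; fill each atom to its normal valence:
  7 × C (aromatic): 1 H each → 7
  3 × C: 2 H each → 6
  3 × C (aromatic): no H
  1 × C: 3 H
  Total hydrogens = 16.

16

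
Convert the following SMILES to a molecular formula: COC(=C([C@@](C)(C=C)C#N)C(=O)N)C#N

Heavy atoms from the SMILES: 10 C, 3 N, 2 O.
Implicit hydrogens by atom environment:
  6 × C: no H
  2 × C: 3 H each → 6
  2 × N: no H
  2 × O: no H
  1 × C: 2 H
  1 × C: 1 H
  1 × N: 2 H
  Total hydrogens = 11.
Molecular formula: C10H11N3O2

C10H11N3O2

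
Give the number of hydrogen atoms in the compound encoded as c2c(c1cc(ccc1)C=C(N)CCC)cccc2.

Hydrogens are implicit in SMILES; fill each atom to its normal valence:
  9 × C (aromatic): 1 H each → 9
  3 × C (aromatic): no H
  2 × C: 2 H each → 4
  1 × C: 3 H
  1 × C: 1 H
  1 × C: no H
  1 × N: 2 H
  Total hydrogens = 19.

19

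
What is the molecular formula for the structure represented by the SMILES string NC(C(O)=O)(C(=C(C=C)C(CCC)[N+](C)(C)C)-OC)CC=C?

Heavy atoms from the SMILES: 17 C, 2 N, 3 O.
Implicit hydrogens by atom environment:
  5 × C: 3 H each → 15
  5 × C: 2 H each → 10
  4 × C: no H
  3 × C: 1 H each → 3
  2 × O: no H
  1 × N: 2 H
  1 × N (charge +1): no H
  1 × O: 1 H
  Total hydrogens = 31.
Net charge +1.
Molecular formula: C17H31N2O3+

C17H31N2O3+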